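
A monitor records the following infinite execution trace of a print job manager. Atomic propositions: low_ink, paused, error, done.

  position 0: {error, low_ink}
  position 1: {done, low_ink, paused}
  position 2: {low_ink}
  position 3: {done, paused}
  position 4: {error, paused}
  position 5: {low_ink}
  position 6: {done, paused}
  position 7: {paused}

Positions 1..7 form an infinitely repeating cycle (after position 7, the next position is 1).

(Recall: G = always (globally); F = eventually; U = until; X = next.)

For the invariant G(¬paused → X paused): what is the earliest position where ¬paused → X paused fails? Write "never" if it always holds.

¬paused → X paused holds at every position 0..7, and those are all the positions the trace ever visits, so the invariant G(¬paused → X paused) is never violated.

never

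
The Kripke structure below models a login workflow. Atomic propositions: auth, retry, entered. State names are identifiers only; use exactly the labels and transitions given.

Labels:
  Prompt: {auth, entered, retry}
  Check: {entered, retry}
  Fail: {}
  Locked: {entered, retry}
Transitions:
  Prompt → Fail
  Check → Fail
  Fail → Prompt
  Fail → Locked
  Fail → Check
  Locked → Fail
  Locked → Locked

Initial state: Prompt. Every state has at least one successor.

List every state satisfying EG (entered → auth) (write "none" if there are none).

States satisfying entered → auth: {Prompt, Fail}.
States satisfying EG (entered → auth): {Prompt, Fail}.

{Prompt, Fail}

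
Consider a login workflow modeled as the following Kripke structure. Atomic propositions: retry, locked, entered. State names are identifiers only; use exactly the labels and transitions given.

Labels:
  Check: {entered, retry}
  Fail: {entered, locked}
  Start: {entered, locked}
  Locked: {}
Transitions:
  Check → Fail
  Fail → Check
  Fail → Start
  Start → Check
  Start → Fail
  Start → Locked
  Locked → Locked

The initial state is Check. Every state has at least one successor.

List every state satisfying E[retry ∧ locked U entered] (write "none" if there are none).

{Check, Fail, Start}

States satisfying retry ∧ locked: ∅.
States satisfying entered: {Check, Fail, Start}.
States satisfying E[retry ∧ locked U entered]: {Check, Fail, Start}.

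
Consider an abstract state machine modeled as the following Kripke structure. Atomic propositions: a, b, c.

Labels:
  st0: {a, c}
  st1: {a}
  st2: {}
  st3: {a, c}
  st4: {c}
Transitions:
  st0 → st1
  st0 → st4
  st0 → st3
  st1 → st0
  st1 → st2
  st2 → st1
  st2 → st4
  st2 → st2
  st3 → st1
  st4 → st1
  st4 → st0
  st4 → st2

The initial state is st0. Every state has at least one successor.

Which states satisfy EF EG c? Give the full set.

States satisfying EG c: {st0, st4}.
States satisfying EF EG c: {st0, st1, st2, st3, st4}.

{st0, st1, st2, st3, st4}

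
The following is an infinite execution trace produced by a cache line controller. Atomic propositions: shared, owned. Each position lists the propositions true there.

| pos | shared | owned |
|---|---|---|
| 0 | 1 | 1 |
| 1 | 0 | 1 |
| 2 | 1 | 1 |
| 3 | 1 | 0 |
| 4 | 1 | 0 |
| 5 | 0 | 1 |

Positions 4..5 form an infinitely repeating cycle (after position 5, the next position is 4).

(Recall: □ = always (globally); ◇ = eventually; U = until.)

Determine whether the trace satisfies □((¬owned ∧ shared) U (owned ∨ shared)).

Satisfied

(¬owned ∧ shared) U (owned ∨ shared) holds at every position 0..5, and those are all positions ever visited, so □((¬owned ∧ shared) U (owned ∨ shared)) holds.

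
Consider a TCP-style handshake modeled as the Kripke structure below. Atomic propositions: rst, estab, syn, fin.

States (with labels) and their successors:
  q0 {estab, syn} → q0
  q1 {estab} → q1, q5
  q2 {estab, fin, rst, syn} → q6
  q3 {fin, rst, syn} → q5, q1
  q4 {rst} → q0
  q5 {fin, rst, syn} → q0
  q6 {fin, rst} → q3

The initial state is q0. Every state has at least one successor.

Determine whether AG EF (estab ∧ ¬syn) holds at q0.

Does not hold

States satisfying EF (estab ∧ ¬syn): {q1, q2, q3, q6}.
States satisfying AG EF (estab ∧ ¬syn): ∅.
q0 is reachable from q0 and violates EF (estab ∧ ¬syn), so AG fails at q0.
q0 ∉ Sat(AG EF (estab ∧ ¬syn)).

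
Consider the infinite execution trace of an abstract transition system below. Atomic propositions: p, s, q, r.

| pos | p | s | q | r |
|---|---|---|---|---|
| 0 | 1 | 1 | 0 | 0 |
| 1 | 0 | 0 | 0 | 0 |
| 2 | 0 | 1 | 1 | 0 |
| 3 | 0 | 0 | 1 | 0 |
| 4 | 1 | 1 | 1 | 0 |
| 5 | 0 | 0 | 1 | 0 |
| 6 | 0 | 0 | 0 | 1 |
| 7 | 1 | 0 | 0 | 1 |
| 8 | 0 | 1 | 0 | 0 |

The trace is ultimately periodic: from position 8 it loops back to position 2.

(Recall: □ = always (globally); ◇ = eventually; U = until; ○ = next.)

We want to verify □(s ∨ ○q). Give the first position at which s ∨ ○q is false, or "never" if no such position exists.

Check s ∨ ○q at each position in order: 0 ✓, 1 ✓, 2 ✓, 3 ✓, 4 ✓.
At position 5 the labels are {q} and the next position 6 has {r}, so s ∨ ○q is false there. This is the first violation.

5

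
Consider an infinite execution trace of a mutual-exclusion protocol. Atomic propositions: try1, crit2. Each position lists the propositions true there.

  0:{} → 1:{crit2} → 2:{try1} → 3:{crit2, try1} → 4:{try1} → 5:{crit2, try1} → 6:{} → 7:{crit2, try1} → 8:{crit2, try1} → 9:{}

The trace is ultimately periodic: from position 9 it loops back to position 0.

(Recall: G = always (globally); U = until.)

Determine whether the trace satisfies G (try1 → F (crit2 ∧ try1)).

try1 → F (crit2 ∧ try1) holds at every position 0..9, and those are all positions ever visited, so G (try1 → F (crit2 ∧ try1)) holds.
Positions where try1 holds: 2, 3, 4, 5, 7, 8.
Check F (crit2 ∧ try1) at each: 2→ok, 3→ok, 4→ok, 5→ok, 7→ok, 8→ok.

Holds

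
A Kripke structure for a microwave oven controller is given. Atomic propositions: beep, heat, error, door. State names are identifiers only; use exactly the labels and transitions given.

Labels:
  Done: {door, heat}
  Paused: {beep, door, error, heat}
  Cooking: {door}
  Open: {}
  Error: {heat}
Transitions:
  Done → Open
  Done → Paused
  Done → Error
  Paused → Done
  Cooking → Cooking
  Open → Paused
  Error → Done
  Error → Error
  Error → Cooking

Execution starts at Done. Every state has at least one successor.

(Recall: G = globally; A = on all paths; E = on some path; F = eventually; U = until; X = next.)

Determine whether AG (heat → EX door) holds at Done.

Satisfied

States satisfying heat → EX door: {Done, Paused, Cooking, Open, Error}.
States satisfying AG (heat → EX door): {Done, Paused, Cooking, Open, Error}.
Every state reachable from Done satisfies heat → EX door.
Done ∈ Sat(AG (heat → EX door)).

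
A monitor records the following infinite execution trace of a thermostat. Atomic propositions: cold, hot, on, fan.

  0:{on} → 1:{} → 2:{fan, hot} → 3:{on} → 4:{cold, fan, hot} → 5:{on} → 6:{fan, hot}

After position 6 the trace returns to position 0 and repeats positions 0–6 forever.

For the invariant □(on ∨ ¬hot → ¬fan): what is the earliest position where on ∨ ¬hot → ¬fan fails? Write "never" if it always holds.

on ∨ ¬hot → ¬fan holds at every position 0..6, and those are all the positions the trace ever visits, so the invariant □(on ∨ ¬hot → ¬fan) is never violated.

never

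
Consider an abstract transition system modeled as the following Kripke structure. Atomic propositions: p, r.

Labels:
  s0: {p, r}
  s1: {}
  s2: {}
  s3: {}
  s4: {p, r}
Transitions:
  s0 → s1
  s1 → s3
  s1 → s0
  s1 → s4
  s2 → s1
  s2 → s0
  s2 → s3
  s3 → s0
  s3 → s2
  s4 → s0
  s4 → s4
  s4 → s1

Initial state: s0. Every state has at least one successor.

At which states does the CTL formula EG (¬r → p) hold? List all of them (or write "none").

States satisfying ¬r → p: {s0, s4}.
States satisfying EG (¬r → p): {s4}.

{s4}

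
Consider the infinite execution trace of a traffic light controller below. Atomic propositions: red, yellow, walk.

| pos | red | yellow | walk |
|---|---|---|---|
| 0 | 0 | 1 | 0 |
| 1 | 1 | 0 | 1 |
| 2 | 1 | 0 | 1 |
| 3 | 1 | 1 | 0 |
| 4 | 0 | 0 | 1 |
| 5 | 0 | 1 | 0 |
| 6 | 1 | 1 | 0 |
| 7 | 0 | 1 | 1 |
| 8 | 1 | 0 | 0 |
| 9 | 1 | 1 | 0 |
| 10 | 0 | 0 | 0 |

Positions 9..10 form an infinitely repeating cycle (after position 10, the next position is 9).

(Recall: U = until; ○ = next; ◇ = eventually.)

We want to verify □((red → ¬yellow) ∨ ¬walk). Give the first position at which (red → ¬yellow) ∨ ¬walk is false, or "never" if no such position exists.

never

(red → ¬yellow) ∨ ¬walk holds at every position 0..10, and those are all the positions the trace ever visits, so the invariant □((red → ¬yellow) ∨ ¬walk) is never violated.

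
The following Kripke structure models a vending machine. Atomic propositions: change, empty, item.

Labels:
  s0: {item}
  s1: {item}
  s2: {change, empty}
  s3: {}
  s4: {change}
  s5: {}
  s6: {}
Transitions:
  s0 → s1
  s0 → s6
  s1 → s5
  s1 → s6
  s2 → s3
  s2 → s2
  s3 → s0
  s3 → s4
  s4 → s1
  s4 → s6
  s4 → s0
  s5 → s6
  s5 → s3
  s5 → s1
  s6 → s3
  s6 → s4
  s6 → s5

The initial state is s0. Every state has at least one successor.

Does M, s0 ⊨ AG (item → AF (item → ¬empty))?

States satisfying item → AF (item → ¬empty): {s0, s1, s2, s3, s4, s5, s6}.
States satisfying AG (item → AF (item → ¬empty)): {s0, s1, s2, s3, s4, s5, s6}.
Every state reachable from s0 satisfies item → AF (item → ¬empty).
s0 ∈ Sat(AG (item → AF (item → ¬empty))).

Yes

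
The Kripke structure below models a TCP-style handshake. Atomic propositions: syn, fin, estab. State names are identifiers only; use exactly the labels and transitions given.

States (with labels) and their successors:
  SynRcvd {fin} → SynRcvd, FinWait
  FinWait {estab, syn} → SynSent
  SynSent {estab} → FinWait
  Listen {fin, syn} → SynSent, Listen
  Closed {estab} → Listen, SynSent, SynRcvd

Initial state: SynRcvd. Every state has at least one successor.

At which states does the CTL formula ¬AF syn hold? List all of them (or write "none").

{SynRcvd, Closed}

States satisfying syn: {FinWait, Listen}.
States satisfying AF syn: {FinWait, SynSent, Listen}.
States satisfying ¬AF syn: {SynRcvd, Closed}.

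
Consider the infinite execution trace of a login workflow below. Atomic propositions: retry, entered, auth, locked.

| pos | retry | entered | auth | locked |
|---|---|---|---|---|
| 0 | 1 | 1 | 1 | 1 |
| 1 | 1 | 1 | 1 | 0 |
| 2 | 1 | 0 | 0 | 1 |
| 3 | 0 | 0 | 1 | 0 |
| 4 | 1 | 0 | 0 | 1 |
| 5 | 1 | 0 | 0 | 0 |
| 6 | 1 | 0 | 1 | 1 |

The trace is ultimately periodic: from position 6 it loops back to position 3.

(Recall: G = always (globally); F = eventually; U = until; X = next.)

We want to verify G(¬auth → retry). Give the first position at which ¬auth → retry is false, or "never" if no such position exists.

never

¬auth → retry holds at every position 0..6, and those are all the positions the trace ever visits, so the invariant G(¬auth → retry) is never violated.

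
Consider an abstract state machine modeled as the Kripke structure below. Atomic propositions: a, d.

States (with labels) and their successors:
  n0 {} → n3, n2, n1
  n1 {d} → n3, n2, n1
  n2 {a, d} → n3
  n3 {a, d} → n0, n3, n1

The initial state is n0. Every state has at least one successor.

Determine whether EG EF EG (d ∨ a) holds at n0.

States satisfying EF EG (d ∨ a): {n0, n1, n2, n3}.
States satisfying EG EF EG (d ∨ a): {n0, n1, n2, n3}.
n0 ∈ Sat(EG EF EG (d ∨ a)).

Satisfied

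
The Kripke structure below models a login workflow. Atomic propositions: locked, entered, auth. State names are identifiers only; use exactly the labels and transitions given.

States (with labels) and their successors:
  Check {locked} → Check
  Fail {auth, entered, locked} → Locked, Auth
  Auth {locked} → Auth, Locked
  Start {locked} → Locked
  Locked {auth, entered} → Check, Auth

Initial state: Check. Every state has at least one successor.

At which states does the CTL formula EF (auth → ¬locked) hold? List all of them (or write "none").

States satisfying auth → ¬locked: {Check, Auth, Start, Locked}.
States satisfying EF (auth → ¬locked): {Check, Fail, Auth, Start, Locked}.

{Check, Fail, Auth, Start, Locked}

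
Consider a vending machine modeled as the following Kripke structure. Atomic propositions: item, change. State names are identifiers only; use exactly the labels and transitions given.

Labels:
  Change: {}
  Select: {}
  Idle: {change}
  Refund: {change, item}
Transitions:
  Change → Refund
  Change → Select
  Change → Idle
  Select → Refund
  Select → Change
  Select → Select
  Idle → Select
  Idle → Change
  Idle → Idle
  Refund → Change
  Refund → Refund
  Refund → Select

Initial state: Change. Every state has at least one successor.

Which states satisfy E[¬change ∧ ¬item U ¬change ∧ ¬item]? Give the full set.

States satisfying ¬change ∧ ¬item: {Change, Select}.
States satisfying E[¬change ∧ ¬item U ¬change ∧ ¬item]: {Change, Select}.

{Change, Select}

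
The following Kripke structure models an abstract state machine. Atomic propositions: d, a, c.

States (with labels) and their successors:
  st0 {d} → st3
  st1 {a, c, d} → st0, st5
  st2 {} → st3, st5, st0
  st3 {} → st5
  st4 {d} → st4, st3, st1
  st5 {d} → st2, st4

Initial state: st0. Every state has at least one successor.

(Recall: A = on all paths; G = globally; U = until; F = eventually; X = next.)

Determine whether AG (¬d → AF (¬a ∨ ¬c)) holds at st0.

States satisfying ¬d → AF (¬a ∨ ¬c): {st0, st1, st2, st3, st4, st5}.
States satisfying AG (¬d → AF (¬a ∨ ¬c)): {st0, st1, st2, st3, st4, st5}.
Every state reachable from st0 satisfies ¬d → AF (¬a ∨ ¬c).
st0 ∈ Sat(AG (¬d → AF (¬a ∨ ¬c))).

Satisfied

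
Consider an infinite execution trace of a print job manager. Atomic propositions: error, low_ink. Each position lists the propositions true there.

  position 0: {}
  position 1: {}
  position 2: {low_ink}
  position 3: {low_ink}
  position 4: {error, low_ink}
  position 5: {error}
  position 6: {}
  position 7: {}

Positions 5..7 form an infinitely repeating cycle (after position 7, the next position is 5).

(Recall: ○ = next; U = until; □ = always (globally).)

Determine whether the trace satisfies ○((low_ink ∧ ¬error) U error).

The position after 0 is 1; (low_ink ∧ ¬error) U error is false there.

Does not hold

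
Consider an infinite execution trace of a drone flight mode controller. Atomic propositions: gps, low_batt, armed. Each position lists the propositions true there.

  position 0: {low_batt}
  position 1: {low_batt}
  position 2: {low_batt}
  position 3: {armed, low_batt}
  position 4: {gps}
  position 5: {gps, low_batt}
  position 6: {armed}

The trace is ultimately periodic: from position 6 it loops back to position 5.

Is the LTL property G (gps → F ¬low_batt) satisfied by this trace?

Yes

gps → F ¬low_batt holds at every position 0..6, and those are all positions ever visited, so G (gps → F ¬low_batt) holds.
Positions where gps holds: 4, 5.
Check F ¬low_batt at each: 4→ok, 5→ok.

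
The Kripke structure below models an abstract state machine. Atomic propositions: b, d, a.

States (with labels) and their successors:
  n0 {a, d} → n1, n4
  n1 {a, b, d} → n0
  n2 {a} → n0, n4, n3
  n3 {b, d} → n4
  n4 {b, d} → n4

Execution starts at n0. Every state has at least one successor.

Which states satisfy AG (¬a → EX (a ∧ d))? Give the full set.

States satisfying ¬a → EX (a ∧ d): {n0, n1, n2}.
States satisfying AG (¬a → EX (a ∧ d)): ∅.

none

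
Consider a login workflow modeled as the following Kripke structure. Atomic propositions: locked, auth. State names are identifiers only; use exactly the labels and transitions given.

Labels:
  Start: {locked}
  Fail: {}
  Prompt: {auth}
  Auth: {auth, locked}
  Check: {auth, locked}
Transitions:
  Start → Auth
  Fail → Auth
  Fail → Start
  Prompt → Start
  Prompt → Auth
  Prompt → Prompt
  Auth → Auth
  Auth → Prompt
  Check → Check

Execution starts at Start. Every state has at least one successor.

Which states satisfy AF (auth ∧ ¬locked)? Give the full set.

{Prompt}

States satisfying auth ∧ ¬locked: {Prompt}.
States satisfying AF (auth ∧ ¬locked): {Prompt}.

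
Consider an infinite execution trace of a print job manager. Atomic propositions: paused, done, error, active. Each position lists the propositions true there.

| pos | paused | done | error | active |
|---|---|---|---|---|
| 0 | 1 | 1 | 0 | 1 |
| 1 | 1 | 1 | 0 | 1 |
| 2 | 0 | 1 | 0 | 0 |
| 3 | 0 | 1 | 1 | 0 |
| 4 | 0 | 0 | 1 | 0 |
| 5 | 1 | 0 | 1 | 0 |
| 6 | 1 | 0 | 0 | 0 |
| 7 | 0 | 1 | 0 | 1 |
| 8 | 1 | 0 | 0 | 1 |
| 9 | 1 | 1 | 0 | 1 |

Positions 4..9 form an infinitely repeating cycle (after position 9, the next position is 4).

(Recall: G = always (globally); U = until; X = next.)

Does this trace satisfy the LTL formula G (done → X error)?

Violated

done → X error must hold at every position from 0 onward. It fails at position 0, so G (done → X error) is false.
Positions where done holds: 0, 1, 2, 3, 7, 9.
Check X error at each: 0→fails, 1→fails, 2→ok, 3→ok, 7→fails, 9→ok.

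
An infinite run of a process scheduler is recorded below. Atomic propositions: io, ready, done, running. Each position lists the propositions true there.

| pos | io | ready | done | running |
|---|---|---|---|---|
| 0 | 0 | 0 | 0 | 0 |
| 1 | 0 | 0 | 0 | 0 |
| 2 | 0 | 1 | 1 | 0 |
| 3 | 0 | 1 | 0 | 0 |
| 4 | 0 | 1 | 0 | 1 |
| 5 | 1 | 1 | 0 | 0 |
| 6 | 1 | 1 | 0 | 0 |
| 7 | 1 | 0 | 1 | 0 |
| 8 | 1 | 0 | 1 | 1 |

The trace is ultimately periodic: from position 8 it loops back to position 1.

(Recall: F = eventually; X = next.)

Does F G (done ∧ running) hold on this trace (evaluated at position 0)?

G (done ∧ running) is false at every position 0..8, so it never becomes true and F G (done ∧ running) fails.

Does not hold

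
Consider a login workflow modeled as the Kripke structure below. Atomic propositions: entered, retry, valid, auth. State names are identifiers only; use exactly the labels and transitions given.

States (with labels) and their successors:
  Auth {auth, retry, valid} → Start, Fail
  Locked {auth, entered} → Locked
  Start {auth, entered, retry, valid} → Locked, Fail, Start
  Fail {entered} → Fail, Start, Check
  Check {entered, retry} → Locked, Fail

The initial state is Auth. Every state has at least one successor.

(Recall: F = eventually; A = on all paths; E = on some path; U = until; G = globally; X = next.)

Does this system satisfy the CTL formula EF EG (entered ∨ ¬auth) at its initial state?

States satisfying EG (entered ∨ ¬auth): {Locked, Start, Fail, Check}.
States satisfying EF EG (entered ∨ ¬auth): {Auth, Locked, Start, Fail, Check}.
Some path from Auth reaches a state where EG (entered ∨ ¬auth) holds.
Auth ∈ Sat(EF EG (entered ∨ ¬auth)).

Holds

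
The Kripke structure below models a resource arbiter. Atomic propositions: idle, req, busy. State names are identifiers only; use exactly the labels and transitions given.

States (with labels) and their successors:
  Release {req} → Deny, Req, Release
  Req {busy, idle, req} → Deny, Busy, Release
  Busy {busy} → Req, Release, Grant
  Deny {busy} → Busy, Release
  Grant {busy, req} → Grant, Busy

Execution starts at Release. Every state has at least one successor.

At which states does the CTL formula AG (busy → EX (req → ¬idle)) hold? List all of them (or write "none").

States satisfying busy → EX (req → ¬idle): {Release, Req, Busy, Deny, Grant}.
States satisfying AG (busy → EX (req → ¬idle)): {Release, Req, Busy, Deny, Grant}.

{Release, Req, Busy, Deny, Grant}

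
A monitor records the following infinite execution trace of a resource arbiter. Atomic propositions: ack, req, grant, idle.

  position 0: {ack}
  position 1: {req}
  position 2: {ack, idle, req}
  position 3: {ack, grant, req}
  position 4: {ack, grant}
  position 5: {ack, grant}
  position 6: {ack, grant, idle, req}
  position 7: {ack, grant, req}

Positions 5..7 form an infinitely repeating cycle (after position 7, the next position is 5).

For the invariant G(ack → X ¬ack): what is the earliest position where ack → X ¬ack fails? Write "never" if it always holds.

2

Check ack → X ¬ack at each position in order: 0 ✓, 1 ✓.
At position 2 the labels are {ack, idle, req} and the next position 3 has {ack, grant, req}, so ack → X ¬ack is false there. This is the first violation.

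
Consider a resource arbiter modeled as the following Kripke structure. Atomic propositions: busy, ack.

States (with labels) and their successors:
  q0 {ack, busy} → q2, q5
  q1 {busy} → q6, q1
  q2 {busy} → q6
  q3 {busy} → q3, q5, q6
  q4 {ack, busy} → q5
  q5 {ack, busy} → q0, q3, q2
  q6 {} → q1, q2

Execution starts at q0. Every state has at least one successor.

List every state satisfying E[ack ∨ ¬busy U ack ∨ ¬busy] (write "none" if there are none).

{q0, q4, q5, q6}

States satisfying ack ∨ ¬busy: {q0, q4, q5, q6}.
States satisfying E[ack ∨ ¬busy U ack ∨ ¬busy]: {q0, q4, q5, q6}.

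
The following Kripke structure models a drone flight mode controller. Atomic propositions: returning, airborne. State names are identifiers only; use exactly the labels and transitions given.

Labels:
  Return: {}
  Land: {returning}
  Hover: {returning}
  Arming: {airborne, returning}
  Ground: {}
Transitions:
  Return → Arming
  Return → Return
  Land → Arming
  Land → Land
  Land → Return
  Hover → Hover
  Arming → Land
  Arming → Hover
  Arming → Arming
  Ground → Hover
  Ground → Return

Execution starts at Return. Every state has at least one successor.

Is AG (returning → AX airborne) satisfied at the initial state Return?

States satisfying returning → AX airborne: {Return, Ground}.
States satisfying AG (returning → AX airborne): ∅.
Arming is reachable from Return and violates returning → AX airborne, so AG fails at Return.
Return ∉ Sat(AG (returning → AX airborne)).

No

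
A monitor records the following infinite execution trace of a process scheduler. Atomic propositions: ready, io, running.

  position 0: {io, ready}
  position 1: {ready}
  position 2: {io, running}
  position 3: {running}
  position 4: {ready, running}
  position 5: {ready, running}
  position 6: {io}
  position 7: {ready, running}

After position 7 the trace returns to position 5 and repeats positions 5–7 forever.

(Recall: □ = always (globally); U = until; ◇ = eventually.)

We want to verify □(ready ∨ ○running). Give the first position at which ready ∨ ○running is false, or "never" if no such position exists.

ready ∨ ○running holds at every position 0..7, and those are all the positions the trace ever visits, so the invariant □(ready ∨ ○running) is never violated.

never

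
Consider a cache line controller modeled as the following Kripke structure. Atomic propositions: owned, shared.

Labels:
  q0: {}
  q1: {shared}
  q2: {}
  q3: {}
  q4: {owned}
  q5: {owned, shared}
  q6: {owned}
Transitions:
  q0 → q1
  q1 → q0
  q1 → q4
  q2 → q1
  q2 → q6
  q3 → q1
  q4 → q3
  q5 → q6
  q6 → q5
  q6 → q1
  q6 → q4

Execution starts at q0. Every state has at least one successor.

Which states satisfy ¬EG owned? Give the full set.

{q0, q1, q2, q3, q4}

States satisfying owned: {q4, q5, q6}.
States satisfying EG owned: {q5, q6}.
States satisfying ¬EG owned: {q0, q1, q2, q3, q4}.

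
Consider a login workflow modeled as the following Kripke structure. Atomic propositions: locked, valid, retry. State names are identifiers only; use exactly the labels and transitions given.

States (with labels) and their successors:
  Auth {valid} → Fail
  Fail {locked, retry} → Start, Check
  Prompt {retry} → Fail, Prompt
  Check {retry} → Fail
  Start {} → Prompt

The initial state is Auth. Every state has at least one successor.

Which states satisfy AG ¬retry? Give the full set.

none

States satisfying ¬retry: {Auth, Start}.
States satisfying AG ¬retry: ∅.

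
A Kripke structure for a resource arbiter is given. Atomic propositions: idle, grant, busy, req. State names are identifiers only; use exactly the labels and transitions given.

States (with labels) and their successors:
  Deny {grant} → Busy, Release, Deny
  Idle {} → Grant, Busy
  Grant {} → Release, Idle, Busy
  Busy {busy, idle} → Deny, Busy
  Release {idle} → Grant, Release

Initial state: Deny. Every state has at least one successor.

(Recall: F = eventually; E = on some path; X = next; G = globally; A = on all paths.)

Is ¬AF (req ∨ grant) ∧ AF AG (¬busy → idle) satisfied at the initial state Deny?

States satisfying req ∨ grant: {Deny}.
States satisfying AF (req ∨ grant): {Deny}.
States satisfying ¬AF (req ∨ grant): {Idle, Grant, Busy, Release}.
States satisfying AG (¬busy → idle): ∅.
States satisfying AF AG (¬busy → idle): ∅.
States satisfying ¬AF (req ∨ grant) ∧ AF AG (¬busy → idle): ∅.
Deny ∉ Sat(¬AF (req ∨ grant) ∧ AF AG (¬busy → idle)).

Does not hold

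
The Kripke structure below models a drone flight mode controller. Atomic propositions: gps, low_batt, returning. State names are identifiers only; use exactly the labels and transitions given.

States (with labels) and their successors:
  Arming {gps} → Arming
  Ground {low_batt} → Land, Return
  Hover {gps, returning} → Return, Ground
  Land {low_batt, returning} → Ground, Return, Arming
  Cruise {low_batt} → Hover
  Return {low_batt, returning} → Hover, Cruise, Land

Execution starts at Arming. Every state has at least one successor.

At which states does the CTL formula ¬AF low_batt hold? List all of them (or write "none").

States satisfying low_batt: {Ground, Land, Cruise, Return}.
States satisfying AF low_batt: {Ground, Hover, Land, Cruise, Return}.
States satisfying ¬AF low_batt: {Arming}.

{Arming}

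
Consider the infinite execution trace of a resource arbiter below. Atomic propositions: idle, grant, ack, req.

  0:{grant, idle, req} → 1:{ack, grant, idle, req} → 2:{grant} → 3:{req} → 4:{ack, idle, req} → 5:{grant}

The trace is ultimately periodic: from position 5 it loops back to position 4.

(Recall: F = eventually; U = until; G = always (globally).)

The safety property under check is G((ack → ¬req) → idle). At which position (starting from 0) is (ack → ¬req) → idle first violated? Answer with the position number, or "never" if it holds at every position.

Check (ack → ¬req) → idle at each position in order: 0 ✓, 1 ✓.
At position 2 the labels are {grant}, so (ack → ¬req) → idle is false there. This is the first violation.

2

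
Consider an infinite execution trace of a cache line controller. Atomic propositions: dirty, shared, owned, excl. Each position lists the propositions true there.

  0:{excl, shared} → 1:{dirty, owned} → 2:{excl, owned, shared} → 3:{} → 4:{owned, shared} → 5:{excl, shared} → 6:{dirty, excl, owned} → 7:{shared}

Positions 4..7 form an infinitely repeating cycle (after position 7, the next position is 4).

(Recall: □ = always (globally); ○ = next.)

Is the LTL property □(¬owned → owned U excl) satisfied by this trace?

Violated

¬owned → owned U excl must hold at every position from 0 onward. It fails at position 3, so □(¬owned → owned U excl) is false.
Positions where ¬owned holds: 0, 3, 5, 7.
Check owned U excl at each: 0→ok, 3→fails, 5→ok, 7→fails.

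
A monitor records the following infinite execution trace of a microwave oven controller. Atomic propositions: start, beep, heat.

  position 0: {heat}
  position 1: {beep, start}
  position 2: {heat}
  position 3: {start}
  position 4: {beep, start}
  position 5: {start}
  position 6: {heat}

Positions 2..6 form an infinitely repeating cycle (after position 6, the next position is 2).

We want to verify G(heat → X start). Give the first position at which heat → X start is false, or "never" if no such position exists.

6

Check heat → X start at each position in order: 0 ✓, 1 ✓, 2 ✓, 3 ✓, 4 ✓, 5 ✓.
At position 6 the labels are {heat} and the next position 2 has {heat}, so heat → X start is false there. This is the first violation.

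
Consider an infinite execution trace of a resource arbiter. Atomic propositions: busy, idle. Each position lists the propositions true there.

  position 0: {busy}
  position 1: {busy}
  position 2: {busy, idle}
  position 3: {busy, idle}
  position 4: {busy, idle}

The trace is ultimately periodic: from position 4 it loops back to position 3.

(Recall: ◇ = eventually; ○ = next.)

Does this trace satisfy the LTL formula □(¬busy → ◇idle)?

¬busy → ◇idle holds at every position 0..4, and those are all positions ever visited, so □(¬busy → ◇idle) holds.

Holds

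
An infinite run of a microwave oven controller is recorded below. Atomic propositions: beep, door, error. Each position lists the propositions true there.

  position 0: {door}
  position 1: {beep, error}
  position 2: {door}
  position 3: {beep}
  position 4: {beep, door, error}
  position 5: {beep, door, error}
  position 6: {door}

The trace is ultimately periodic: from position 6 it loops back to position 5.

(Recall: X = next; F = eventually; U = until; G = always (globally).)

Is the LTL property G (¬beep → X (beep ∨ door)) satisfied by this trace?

Satisfied

¬beep → X (beep ∨ door) holds at every position 0..6, and those are all positions ever visited, so G (¬beep → X (beep ∨ door)) holds.
Positions where ¬beep holds: 0, 2, 6.
Check X (beep ∨ door) at each: 0→ok, 2→ok, 6→ok.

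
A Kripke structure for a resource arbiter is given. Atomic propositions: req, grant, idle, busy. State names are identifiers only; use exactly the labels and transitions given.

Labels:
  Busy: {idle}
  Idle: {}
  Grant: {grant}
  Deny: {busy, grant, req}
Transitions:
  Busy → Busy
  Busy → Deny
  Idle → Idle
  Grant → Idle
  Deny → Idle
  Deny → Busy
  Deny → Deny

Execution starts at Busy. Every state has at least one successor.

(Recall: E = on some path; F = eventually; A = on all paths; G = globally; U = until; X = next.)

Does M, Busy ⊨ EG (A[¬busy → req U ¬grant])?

States satisfying A[¬busy → req U ¬grant]: {Busy, Idle}.
States satisfying EG (A[¬busy → req U ¬grant]): {Busy, Idle}.
Busy ∈ Sat(EG (A[¬busy → req U ¬grant])).

Holds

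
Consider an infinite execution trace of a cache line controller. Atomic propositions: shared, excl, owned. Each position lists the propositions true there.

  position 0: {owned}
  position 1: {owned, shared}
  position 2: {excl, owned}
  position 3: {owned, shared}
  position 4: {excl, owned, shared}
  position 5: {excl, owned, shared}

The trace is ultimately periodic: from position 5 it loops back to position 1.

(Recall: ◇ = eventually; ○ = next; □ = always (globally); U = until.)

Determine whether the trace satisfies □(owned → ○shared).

owned → ○shared must hold at every position from 0 onward. It fails at position 1, so □(owned → ○shared) is false.
Positions where owned holds: 0, 1, 2, 3, 4, 5.
Check ○shared at each: 0→ok, 1→fails, 2→ok, 3→ok, 4→ok, 5→ok.

Does not hold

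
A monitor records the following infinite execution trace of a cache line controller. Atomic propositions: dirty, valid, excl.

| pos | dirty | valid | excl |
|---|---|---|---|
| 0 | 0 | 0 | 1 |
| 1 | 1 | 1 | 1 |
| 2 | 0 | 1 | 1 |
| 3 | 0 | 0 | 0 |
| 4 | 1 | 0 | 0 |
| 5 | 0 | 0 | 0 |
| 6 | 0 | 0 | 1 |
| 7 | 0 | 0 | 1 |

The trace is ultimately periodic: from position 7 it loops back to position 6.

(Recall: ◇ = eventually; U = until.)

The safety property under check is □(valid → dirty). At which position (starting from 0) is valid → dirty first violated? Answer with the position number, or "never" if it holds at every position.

Check valid → dirty at each position in order: 0 ✓, 1 ✓.
At position 2 the labels are {excl, valid}, so valid → dirty is false there. This is the first violation.

2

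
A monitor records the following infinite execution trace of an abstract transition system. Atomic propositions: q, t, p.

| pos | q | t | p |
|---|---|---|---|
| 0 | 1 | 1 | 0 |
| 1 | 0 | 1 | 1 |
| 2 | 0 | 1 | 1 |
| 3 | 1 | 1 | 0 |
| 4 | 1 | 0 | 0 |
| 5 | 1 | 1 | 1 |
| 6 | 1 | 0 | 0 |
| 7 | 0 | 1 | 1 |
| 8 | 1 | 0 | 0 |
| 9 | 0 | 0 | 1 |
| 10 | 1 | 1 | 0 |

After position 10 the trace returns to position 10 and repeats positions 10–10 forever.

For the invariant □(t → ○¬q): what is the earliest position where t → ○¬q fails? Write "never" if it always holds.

2

Check t → ○¬q at each position in order: 0 ✓, 1 ✓.
At position 2 the labels are {p, t} and the next position 3 has {q, t}, so t → ○¬q is false there. This is the first violation.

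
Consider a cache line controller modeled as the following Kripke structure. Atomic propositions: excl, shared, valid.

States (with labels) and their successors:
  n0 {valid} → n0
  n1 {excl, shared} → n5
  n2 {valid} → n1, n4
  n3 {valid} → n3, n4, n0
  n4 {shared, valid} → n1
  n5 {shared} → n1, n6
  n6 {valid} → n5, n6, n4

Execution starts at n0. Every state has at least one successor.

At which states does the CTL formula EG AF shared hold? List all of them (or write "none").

States satisfying AF shared: {n1, n2, n4, n5}.
States satisfying EG AF shared: {n1, n2, n4, n5}.

{n1, n2, n4, n5}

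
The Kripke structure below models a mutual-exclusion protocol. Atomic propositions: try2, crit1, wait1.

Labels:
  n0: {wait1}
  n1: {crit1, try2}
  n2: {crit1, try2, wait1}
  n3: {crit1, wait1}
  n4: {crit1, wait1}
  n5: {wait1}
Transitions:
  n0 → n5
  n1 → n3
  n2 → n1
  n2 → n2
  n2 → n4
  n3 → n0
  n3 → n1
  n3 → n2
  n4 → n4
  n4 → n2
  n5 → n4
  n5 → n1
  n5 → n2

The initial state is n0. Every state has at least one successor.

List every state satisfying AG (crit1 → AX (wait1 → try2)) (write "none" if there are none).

States satisfying crit1 → AX (wait1 → try2): {n0, n5}.
States satisfying AG (crit1 → AX (wait1 → try2)): ∅.

none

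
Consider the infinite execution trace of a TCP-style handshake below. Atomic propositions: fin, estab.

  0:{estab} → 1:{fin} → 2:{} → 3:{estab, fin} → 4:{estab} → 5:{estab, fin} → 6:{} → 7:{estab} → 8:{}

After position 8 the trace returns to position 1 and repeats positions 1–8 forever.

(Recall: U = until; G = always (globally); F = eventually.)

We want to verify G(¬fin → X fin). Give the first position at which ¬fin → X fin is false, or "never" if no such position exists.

Check ¬fin → X fin at each position in order: 0 ✓, 1 ✓, 2 ✓, 3 ✓, 4 ✓, 5 ✓.
At position 6 the labels are {} and the next position 7 has {estab}, so ¬fin → X fin is false there. This is the first violation.

6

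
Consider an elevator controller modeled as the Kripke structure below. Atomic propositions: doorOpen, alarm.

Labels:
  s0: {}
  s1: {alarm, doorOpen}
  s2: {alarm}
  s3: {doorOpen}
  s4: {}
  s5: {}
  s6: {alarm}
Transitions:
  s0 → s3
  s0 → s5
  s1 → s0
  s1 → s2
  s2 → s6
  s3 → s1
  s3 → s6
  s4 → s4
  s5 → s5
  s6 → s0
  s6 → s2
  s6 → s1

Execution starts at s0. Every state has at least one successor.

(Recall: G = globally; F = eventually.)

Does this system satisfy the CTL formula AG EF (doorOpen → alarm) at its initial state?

Yes

States satisfying EF (doorOpen → alarm): {s0, s1, s2, s3, s4, s5, s6}.
States satisfying AG EF (doorOpen → alarm): {s0, s1, s2, s3, s4, s5, s6}.
Every state reachable from s0 satisfies EF (doorOpen → alarm).
s0 ∈ Sat(AG EF (doorOpen → alarm)).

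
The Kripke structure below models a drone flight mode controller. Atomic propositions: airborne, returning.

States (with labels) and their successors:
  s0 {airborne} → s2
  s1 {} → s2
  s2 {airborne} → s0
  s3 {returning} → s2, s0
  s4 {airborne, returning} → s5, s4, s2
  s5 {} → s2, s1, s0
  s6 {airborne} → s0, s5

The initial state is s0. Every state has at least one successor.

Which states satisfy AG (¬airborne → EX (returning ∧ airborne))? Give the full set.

States satisfying ¬airborne → EX (returning ∧ airborne): {s0, s2, s4, s6}.
States satisfying AG (¬airborne → EX (returning ∧ airborne)): {s0, s2}.

{s0, s2}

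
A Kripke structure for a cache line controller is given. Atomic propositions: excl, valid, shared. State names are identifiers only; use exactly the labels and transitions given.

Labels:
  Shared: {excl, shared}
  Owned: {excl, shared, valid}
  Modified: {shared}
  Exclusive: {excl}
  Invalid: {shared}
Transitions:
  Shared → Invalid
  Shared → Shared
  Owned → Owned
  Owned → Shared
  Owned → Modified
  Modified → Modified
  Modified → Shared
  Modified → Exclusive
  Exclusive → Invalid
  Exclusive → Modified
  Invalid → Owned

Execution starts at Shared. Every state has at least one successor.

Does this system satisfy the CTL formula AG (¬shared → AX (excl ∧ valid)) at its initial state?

States satisfying ¬shared → AX (excl ∧ valid): {Shared, Owned, Modified, Invalid}.
States satisfying AG (¬shared → AX (excl ∧ valid)): ∅.
Exclusive is reachable from Shared and violates ¬shared → AX (excl ∧ valid), so AG fails at Shared.
Shared ∉ Sat(AG (¬shared → AX (excl ∧ valid))).

Violated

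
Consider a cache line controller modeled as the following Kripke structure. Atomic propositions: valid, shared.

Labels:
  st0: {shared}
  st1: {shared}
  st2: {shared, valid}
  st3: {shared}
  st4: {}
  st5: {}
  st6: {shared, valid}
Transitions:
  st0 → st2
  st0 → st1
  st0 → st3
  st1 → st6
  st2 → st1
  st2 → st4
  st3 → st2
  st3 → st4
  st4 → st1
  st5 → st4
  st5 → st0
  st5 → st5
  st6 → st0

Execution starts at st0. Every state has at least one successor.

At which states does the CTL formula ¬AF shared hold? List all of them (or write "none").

{st5}

States satisfying shared: {st0, st1, st2, st3, st6}.
States satisfying AF shared: {st0, st1, st2, st3, st4, st6}.
States satisfying ¬AF shared: {st5}.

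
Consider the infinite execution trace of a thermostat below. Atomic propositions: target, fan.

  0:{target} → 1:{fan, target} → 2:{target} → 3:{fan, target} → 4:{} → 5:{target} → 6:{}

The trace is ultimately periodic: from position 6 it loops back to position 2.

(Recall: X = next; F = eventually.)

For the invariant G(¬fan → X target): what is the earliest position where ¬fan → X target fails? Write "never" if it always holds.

5

Check ¬fan → X target at each position in order: 0 ✓, 1 ✓, 2 ✓, 3 ✓, 4 ✓.
At position 5 the labels are {target} and the next position 6 has {}, so ¬fan → X target is false there. This is the first violation.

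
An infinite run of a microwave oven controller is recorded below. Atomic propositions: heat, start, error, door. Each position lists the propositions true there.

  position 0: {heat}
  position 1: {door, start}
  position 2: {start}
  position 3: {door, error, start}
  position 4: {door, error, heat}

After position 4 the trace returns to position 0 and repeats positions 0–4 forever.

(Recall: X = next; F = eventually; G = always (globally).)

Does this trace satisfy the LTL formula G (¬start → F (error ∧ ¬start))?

Yes

¬start → F (error ∧ ¬start) holds at every position 0..4, and those are all positions ever visited, so G (¬start → F (error ∧ ¬start)) holds.
Positions where ¬start holds: 0, 4.
Check F (error ∧ ¬start) at each: 0→ok, 4→ok.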